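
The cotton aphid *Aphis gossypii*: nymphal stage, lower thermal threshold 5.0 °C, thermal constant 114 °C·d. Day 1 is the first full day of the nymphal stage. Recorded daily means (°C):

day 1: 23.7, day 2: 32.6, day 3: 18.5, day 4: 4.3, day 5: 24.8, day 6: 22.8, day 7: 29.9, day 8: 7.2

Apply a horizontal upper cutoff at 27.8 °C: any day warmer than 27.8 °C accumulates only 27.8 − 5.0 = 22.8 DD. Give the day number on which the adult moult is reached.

day 7

Daily DD above 5.0 °C (capped at 22.8): 18.7, 22.8, 13.5, 0.0, 19.8, 17.8, 22.8, 2.2.
Cumulative: 18.7, 41.5, 55.0, 55.0, 74.8, 92.6, 115.4, 117.6.
The total first reaches 114 DD on day 7.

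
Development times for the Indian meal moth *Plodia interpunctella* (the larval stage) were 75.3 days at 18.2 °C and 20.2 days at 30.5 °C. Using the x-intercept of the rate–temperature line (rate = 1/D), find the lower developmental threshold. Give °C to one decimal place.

Linear rate model ⇒ the product D·(T − T_b) is constant across temperatures.
75.3·(18.2 − T_b) = 20.2·(30.5 − T_b)
T_b = (75.3·18.2 − 20.2·30.5) / (75.3 − 20.2) = 754.36 / 55.1 = 13.691 °C ≈ 13.7 °C.

13.7 °C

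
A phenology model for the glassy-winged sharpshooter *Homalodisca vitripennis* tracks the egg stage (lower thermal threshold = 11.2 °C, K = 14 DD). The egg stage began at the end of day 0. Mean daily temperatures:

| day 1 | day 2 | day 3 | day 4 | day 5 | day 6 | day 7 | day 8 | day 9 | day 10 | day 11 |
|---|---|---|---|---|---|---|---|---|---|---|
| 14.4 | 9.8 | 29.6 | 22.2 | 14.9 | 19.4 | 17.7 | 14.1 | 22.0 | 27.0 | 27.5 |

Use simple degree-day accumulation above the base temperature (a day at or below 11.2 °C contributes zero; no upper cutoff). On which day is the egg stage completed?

Daily DD above 11.2 °C: 3.2, 0.0, 18.4, 11.0, 3.7, 8.2, 6.5, 2.9, 10.8, 15.8, 16.3.
Cumulative: 3.2, 3.2, 21.6, 32.6, 36.3, 44.5, 51.0, 53.9, 64.7, 80.5, 96.8.
The total first reaches 14 DD on day 3.

day 3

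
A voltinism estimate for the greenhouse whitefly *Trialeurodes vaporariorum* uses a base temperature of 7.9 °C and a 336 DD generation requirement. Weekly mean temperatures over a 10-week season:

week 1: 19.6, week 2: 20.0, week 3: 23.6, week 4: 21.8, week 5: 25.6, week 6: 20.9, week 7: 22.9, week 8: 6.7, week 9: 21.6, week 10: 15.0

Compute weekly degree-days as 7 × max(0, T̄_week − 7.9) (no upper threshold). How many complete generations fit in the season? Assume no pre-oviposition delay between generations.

Weekly DD (7 × max(0, T̄ − 7.9)): 81.9, 84.7, 109.9, 97.3, 123.9, 91.0, 105.0, 0.0, 95.9, 49.7.
Season total = 839.3 DD.
Complete generations = ⌊839.3 / 336⌋ = 2.

2 generations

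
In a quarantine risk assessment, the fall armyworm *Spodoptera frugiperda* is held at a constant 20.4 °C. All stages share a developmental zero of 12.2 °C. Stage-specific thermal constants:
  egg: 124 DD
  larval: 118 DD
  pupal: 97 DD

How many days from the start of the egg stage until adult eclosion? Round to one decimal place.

Daily accumulation at 20.4 °C = 20.4 − 12.2 = 8.2 DD/day.
Total K = 124 + 118 + 97 = 339 DD.
Total duration = 339 / 8.2 = 41.341 ≈ 41.3 days.

41.3 days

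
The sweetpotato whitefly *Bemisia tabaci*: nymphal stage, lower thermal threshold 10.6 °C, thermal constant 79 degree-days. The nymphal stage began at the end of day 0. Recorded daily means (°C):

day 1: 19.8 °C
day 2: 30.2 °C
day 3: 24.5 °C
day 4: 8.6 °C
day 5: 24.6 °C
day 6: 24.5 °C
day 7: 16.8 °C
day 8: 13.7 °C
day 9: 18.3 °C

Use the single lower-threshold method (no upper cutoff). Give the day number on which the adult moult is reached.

Daily DD above 10.6 °C: 9.2, 19.6, 13.9, 0.0, 14.0, 13.9, 6.2, 3.1, 7.7.
Cumulative: 9.2, 28.8, 42.7, 42.7, 56.7, 70.6, 76.8, 79.9, 87.6.
The total first reaches 79 DD on day 8.

day 8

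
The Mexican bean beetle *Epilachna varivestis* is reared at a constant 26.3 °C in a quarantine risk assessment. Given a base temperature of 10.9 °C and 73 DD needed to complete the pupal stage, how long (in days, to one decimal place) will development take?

4.7 days

Daily accumulation = 26.3 − 10.9 = 15.4 DD/day.
Duration = 73 / 15.4 = 4.740 ≈ 4.7 days.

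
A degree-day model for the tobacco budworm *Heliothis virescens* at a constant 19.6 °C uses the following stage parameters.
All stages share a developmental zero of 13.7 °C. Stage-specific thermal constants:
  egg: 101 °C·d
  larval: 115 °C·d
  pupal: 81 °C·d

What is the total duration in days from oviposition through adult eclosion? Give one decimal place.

Daily accumulation at 19.6 °C = 19.6 − 13.7 = 5.9 DD/day.
Total K = 101 + 115 + 81 = 297 DD.
Total duration = 297 / 5.9 = 50.339 ≈ 50.3 days.

50.3 days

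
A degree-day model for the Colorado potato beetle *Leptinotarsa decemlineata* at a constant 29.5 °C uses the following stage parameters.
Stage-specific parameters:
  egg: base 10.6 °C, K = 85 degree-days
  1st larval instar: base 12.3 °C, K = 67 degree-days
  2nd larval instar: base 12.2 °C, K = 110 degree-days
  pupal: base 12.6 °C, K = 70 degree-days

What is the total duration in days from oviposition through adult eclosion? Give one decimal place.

egg: 85 / (29.5 − 10.6) = 85 / 18.9 = 4.497 d.
1st larval instar: 67 / (29.5 − 12.3) = 67 / 17.2 = 3.895 d.
2nd larval instar: 110 / (29.5 − 12.2) = 110 / 17.3 = 6.358 d.
pupal: 70 / (29.5 − 12.6) = 70 / 16.9 = 4.142 d.
Sum = 18.893 ≈ 18.9 days.

18.9 days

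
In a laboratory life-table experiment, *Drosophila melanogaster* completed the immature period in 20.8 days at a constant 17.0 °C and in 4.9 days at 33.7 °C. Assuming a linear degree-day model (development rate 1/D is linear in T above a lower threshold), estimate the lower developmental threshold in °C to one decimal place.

Equal thermal constants: D₁(T₁ − T_b) = D₂(T₂ − T_b).
20.8·(17.0 − T_b) = 4.9·(33.7 − T_b)
T_b = (20.8·17.0 − 4.9·33.7) / (20.8 − 4.9) = 188.47 / 15.9 = 11.853 °C ≈ 11.9 °C.

11.9 °C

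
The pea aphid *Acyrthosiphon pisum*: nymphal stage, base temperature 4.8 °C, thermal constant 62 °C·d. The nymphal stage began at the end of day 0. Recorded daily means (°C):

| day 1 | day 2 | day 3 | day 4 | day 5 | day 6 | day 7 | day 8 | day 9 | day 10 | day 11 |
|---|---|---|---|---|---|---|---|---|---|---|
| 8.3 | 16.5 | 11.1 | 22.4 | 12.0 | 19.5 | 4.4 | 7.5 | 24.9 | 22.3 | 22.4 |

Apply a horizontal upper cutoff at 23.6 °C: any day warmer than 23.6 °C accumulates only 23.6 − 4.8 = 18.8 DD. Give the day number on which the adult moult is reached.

day 8

Daily DD above 4.8 °C (capped at 18.8): 3.5, 11.7, 6.3, 17.6, 7.2, 14.7, 0.0, 2.7, 18.8, 17.5, 17.6.
Cumulative: 3.5, 15.2, 21.5, 39.1, 46.3, 61.0, 61.0, 63.7, 82.5, 100.0, 117.6.
The total first reaches 62 DD on day 8.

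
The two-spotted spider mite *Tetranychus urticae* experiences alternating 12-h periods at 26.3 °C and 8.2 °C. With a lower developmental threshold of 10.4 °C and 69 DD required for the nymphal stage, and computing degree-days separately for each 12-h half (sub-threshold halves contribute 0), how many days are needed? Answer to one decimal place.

8.7 days

Day half: max(0, 26.3 − 10.4) × 0.5 = 15.9 × 0.5 = 7.95 DD.
Night half: max(0, 8.2 − 10.4) × 0.5 = 0.0 × 0.5 = 0.00 DD.
Per 24 h: 7.95 DD/day.
Duration = 69 / 7.95 = 8.679 ≈ 8.7 days.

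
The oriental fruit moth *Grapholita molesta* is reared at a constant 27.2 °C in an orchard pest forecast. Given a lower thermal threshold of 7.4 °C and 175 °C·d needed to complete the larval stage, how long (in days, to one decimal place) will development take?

8.8 days

Daily accumulation = 27.2 − 7.4 = 19.8 DD/day.
Duration = 175 / 19.8 = 8.838 ≈ 8.8 days.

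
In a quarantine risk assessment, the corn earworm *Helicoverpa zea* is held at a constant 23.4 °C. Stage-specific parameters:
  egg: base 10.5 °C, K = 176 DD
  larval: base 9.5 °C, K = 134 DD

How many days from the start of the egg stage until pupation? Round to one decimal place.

23.3 days

egg: 176 / (23.4 − 10.5) = 176 / 12.9 = 13.643 d.
larval: 134 / (23.4 − 9.5) = 134 / 13.9 = 9.640 d.
Sum = 23.284 ≈ 23.3 days.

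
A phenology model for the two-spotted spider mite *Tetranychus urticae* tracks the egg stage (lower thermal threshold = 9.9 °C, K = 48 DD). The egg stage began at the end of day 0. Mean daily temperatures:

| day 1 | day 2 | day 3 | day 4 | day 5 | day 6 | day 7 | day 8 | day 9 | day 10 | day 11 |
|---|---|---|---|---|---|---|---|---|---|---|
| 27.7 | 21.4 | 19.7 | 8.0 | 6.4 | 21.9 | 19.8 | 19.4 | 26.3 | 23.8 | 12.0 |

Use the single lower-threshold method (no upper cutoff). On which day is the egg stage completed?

day 6

Daily DD above 9.9 °C: 17.8, 11.5, 9.8, 0.0, 0.0, 12.0, 9.9, 9.5, 16.4, 13.9, 2.1.
Cumulative: 17.8, 29.3, 39.1, 39.1, 39.1, 51.1, 61.0, 70.5, 86.9, 100.8, 102.9.
The total first reaches 48 DD on day 6.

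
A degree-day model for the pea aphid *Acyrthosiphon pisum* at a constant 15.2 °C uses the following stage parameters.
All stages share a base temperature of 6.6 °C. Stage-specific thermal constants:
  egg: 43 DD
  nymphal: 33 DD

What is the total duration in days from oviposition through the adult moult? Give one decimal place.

8.8 days

Daily accumulation at 15.2 °C = 15.2 − 6.6 = 8.6 DD/day.
Total K = 43 + 33 = 76 DD.
Total duration = 76 / 8.6 = 8.837 ≈ 8.8 days.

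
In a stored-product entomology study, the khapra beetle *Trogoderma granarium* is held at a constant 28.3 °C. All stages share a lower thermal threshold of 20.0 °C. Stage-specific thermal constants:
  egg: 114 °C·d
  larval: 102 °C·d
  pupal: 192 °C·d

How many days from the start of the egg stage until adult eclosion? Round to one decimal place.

Daily accumulation at 28.3 °C = 28.3 − 20.0 = 8.3 DD/day.
Total K = 114 + 102 + 192 = 408 DD.
Total duration = 408 / 8.3 = 49.157 ≈ 49.2 days.

49.2 days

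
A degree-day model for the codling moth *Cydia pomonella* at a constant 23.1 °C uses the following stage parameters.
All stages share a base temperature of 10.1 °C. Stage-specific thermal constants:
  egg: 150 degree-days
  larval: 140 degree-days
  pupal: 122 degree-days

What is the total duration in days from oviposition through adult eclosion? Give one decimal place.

31.7 days

Daily accumulation at 23.1 °C = 23.1 − 10.1 = 13.0 DD/day.
Total K = 150 + 140 + 122 = 412 DD.
Total duration = 412 / 13.0 = 31.692 ≈ 31.7 days.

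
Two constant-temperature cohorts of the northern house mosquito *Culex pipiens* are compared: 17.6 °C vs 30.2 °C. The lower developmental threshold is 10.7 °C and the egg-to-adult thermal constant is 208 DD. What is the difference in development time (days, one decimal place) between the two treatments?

19.5 days

At 17.6 °C: 208 / (17.6 − 10.7) = 208 / 6.9 = 30.145 d.
At 30.2 °C: 208 / (30.2 − 10.7) = 208 / 19.5 = 10.667 d.
Difference = |30.145 − 10.667| = 19.478 ≈ 19.5 days.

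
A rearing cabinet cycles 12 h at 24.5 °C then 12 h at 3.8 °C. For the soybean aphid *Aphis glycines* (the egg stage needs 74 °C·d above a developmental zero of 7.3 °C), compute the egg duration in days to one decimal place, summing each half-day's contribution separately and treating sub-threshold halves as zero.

Day half: max(0, 24.5 − 7.3) × 0.5 = 17.2 × 0.5 = 8.60 DD.
Night half: max(0, 3.8 − 7.3) × 0.5 = 0.0 × 0.5 = 0.00 DD.
Per 24 h: 8.60 DD/day.
Duration = 74 / 8.60 = 8.605 ≈ 8.6 days.

8.6 days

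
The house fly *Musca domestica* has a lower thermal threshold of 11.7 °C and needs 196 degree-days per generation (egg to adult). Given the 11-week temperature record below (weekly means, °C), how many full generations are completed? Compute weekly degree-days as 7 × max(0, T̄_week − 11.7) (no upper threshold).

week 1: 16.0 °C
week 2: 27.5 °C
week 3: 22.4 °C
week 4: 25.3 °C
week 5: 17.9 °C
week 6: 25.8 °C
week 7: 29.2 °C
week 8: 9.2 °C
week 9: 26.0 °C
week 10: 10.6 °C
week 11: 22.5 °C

Weekly DD (7 × max(0, T̄ − 11.7)): 30.1, 110.6, 74.9, 95.2, 43.4, 98.7, 122.5, 0.0, 100.1, 0.0, 75.6.
Season total = 751.1 DD.
Complete generations = ⌊751.1 / 196⌋ = 3.

3 generations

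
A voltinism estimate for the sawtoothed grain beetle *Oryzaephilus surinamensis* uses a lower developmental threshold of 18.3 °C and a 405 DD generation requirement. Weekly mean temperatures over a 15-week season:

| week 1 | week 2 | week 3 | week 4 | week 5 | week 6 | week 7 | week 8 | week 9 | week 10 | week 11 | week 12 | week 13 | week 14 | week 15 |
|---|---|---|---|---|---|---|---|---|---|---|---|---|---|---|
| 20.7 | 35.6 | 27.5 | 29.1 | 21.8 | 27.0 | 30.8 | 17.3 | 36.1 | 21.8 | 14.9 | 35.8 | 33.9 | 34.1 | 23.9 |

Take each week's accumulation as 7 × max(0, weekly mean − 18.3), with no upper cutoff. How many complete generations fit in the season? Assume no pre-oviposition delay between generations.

Weekly DD (7 × max(0, T̄ − 18.3)): 16.8, 121.1, 64.4, 75.6, 24.5, 60.9, 87.5, 0.0, 124.6, 24.5, 0.0, 122.5, 109.2, 110.6, 39.2.
Season total = 981.4 DD.
Complete generations = ⌊981.4 / 405⌋ = 2.

2 generations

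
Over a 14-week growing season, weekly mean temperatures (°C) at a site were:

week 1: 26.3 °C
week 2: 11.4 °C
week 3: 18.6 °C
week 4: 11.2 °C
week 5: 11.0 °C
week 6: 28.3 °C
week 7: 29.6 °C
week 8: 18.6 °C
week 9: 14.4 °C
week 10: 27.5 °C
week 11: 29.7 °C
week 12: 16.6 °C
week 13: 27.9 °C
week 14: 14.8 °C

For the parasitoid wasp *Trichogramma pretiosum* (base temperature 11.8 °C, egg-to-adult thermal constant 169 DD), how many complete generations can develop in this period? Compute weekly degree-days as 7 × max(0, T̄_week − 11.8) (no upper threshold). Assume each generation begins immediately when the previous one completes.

5 generations

Weekly DD (7 × max(0, T̄ − 11.8)): 101.5, 0.0, 47.6, 0.0, 0.0, 115.5, 124.6, 47.6, 18.2, 109.9, 125.3, 33.6, 112.7, 21.0.
Season total = 857.5 DD.
Complete generations = ⌊857.5 / 169⌋ = 5.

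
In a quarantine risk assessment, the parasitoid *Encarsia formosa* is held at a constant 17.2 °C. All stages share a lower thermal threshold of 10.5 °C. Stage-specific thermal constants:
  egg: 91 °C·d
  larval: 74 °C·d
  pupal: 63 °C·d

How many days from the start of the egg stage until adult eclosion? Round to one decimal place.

Daily accumulation at 17.2 °C = 17.2 − 10.5 = 6.7 DD/day.
Total K = 91 + 74 + 63 = 228 DD.
Total duration = 228 / 6.7 = 34.030 ≈ 34.0 days.

34.0 days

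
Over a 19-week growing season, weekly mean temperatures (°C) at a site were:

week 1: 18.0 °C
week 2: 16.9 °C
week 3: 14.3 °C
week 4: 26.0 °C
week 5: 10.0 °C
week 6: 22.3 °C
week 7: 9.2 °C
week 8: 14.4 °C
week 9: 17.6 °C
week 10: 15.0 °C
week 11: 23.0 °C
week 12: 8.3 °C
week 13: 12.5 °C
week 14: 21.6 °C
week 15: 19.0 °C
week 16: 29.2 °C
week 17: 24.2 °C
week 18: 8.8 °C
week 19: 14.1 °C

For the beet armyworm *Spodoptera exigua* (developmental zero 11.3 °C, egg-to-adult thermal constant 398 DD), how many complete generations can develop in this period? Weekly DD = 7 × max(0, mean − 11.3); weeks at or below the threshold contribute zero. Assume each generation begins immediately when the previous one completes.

Weekly DD (7 × max(0, T̄ − 11.3)): 46.9, 39.2, 21.0, 102.9, 0.0, 77.0, 0.0, 21.7, 44.1, 25.9, 81.9, 0.0, 8.4, 72.1, 53.9, 125.3, 90.3, 0.0, 19.6.
Season total = 830.2 DD.
Complete generations = ⌊830.2 / 398⌋ = 2.

2 generations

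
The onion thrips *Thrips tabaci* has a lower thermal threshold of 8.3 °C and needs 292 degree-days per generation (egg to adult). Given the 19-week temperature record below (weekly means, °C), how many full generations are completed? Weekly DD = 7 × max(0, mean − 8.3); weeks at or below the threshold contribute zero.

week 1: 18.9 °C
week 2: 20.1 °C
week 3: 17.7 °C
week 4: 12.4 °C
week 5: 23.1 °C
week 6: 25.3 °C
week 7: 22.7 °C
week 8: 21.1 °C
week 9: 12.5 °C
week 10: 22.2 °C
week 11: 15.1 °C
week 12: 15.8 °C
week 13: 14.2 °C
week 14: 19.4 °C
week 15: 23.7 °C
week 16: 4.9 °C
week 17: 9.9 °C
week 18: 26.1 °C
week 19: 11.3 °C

4 generations

Weekly DD (7 × max(0, T̄ − 8.3)): 74.2, 82.6, 65.8, 28.7, 103.6, 119.0, 100.8, 89.6, 29.4, 97.3, 47.6, 52.5, 41.3, 77.7, 107.8, 0.0, 11.2, 124.6, 21.0.
Season total = 1274.7 DD.
Complete generations = ⌊1274.7 / 292⌋ = 4.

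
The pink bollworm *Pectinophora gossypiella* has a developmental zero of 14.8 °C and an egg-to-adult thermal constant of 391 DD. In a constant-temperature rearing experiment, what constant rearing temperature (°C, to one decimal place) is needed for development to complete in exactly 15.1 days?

40.7 °C

Required daily accumulation = 391 / 15.1 = 25.894 DD/day.
T = T_base + 25.894 = 14.8 + 25.894 = 40.694 ≈ 40.7 °C.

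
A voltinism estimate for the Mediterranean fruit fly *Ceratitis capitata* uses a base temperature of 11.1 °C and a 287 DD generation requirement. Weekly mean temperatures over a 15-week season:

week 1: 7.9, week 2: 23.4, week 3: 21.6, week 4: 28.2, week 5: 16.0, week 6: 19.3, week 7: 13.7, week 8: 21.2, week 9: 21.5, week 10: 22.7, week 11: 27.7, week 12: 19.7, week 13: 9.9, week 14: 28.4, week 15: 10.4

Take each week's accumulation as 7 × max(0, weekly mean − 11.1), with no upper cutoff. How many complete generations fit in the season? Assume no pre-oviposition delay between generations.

3 generations

Weekly DD (7 × max(0, T̄ − 11.1)): 0.0, 86.1, 73.5, 119.7, 34.3, 57.4, 18.2, 70.7, 72.8, 81.2, 116.2, 60.2, 0.0, 121.1, 0.0.
Season total = 911.4 DD.
Complete generations = ⌊911.4 / 287⌋ = 3.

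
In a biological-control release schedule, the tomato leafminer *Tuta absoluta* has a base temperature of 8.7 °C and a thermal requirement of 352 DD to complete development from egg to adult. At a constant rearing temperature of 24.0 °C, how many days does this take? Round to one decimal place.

23.0 days

Daily accumulation = 24.0 − 8.7 = 15.3 DD/day.
Duration = 352 / 15.3 = 23.007 ≈ 23.0 days.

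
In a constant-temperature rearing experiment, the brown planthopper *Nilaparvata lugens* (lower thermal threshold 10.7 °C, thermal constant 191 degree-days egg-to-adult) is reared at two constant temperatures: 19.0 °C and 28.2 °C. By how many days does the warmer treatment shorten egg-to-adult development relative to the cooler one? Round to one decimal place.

At 19.0 °C: 191 / (19.0 − 10.7) = 191 / 8.3 = 23.012 d.
At 28.2 °C: 191 / (28.2 − 10.7) = 191 / 17.5 = 10.914 d.
Difference = |23.012 − 10.914| = 12.098 ≈ 12.1 days.

12.1 days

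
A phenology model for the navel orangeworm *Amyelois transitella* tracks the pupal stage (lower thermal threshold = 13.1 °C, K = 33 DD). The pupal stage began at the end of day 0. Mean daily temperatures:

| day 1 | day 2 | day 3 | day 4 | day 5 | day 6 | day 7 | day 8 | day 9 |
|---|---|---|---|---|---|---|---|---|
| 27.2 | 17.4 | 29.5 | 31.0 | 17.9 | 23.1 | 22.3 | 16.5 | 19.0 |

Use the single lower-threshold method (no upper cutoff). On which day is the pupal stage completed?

Daily DD above 13.1 °C: 14.1, 4.3, 16.4, 17.9, 4.8, 10.0, 9.2, 3.4, 5.9.
Cumulative: 14.1, 18.4, 34.8, 52.7, 57.5, 67.5, 76.7, 80.1, 86.0.
The total first reaches 33 DD on day 3.

day 3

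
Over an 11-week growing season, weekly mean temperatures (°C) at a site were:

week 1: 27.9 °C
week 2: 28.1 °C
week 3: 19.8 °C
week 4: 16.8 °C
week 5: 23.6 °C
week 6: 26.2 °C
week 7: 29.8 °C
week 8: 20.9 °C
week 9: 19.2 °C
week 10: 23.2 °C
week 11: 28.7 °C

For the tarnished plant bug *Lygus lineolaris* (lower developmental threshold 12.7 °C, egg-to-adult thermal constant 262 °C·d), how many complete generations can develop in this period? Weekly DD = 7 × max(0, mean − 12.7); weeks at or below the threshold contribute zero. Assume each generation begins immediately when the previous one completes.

3 generations

Weekly DD (7 × max(0, T̄ − 12.7)): 106.4, 107.8, 49.7, 28.7, 76.3, 94.5, 119.7, 57.4, 45.5, 73.5, 112.0.
Season total = 871.5 DD.
Complete generations = ⌊871.5 / 262⌋ = 3.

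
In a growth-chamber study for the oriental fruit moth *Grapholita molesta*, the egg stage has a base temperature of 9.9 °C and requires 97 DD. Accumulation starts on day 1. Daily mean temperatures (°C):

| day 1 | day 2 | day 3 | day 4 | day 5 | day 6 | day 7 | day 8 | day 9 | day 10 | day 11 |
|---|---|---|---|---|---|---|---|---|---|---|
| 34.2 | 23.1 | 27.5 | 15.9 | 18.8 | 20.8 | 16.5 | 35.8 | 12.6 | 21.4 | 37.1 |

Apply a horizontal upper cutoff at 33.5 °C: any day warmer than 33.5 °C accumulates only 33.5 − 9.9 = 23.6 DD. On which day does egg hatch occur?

day 8

Daily DD above 9.9 °C (capped at 23.6): 23.6, 13.2, 17.6, 6.0, 8.9, 10.9, 6.6, 23.6, 2.7, 11.5, 23.6.
Cumulative: 23.6, 36.8, 54.4, 60.4, 69.3, 80.2, 86.8, 110.4, 113.1, 124.6, 148.2.
The total first reaches 97 DD on day 8.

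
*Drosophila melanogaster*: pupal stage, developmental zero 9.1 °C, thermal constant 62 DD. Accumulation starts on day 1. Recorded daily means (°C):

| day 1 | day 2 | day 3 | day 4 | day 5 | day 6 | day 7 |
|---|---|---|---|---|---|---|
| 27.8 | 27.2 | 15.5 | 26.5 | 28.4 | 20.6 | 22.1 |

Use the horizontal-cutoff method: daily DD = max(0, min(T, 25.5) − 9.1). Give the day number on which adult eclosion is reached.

Daily DD above 9.1 °C (capped at 16.4): 16.4, 16.4, 6.4, 16.4, 16.4, 11.5, 13.0.
Cumulative: 16.4, 32.8, 39.2, 55.6, 72.0, 83.5, 96.5.
The total first reaches 62 DD on day 5.

day 5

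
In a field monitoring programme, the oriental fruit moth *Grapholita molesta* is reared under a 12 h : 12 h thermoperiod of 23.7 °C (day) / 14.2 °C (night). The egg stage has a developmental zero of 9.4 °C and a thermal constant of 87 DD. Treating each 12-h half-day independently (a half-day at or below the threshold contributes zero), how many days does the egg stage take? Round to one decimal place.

Day half: max(0, 23.7 − 9.4) × 0.5 = 14.3 × 0.5 = 7.15 DD.
Night half: max(0, 14.2 − 9.4) × 0.5 = 4.8 × 0.5 = 2.40 DD.
Per 24 h: 9.55 DD/day.
Duration = 87 / 9.55 = 9.110 ≈ 9.1 days.

9.1 days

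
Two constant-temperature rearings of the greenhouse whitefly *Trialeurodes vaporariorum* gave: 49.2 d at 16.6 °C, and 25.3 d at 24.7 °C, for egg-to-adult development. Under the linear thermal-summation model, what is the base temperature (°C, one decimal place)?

Linear rate model ⇒ the product D·(T − T_b) is constant across temperatures.
49.2·(16.6 − T_b) = 25.3·(24.7 − T_b)
T_b = (49.2·16.6 − 25.3·24.7) / (49.2 − 25.3) = 191.81 / 23.9 = 8.026 °C ≈ 8.0 °C.

8.0 °C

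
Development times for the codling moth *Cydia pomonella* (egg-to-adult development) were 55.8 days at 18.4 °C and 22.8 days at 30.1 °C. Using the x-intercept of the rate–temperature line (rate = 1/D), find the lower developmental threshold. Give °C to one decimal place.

Linear rate model ⇒ the product D·(T − T_b) is constant across temperatures.
55.8·(18.4 − T_b) = 22.8·(30.1 − T_b)
T_b = (55.8·18.4 − 22.8·30.1) / (55.8 − 22.8) = 340.44 / 33.0 = 10.316 °C ≈ 10.3 °C.

10.3 °C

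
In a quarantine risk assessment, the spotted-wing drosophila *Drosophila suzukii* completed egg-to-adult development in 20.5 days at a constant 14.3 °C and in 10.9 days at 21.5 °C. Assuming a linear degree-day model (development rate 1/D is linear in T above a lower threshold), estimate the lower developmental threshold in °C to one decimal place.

6.1 °C

Equal thermal constants: D₁(T₁ − T_b) = D₂(T₂ − T_b).
20.5·(14.3 − T_b) = 10.9·(21.5 − T_b)
T_b = (20.5·14.3 − 10.9·21.5) / (20.5 − 10.9) = 58.80 / 9.6 = 6.125 °C ≈ 6.1 °C.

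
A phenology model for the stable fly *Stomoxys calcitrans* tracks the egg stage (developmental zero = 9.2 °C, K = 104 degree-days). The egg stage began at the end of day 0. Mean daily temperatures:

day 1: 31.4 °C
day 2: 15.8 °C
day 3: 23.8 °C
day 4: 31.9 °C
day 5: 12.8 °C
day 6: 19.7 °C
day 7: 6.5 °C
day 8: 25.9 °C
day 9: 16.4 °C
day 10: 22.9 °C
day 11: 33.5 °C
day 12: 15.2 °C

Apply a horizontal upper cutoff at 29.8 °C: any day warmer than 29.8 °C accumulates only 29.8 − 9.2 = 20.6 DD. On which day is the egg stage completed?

day 10

Daily DD above 9.2 °C (capped at 20.6): 20.6, 6.6, 14.6, 20.6, 3.6, 10.5, 0.0, 16.7, 7.2, 13.7, 20.6, 6.0.
Cumulative: 20.6, 27.2, 41.8, 62.4, 66.0, 76.5, 76.5, 93.2, 100.4, 114.1, 134.7, 140.7.
The total first reaches 104 DD on day 10.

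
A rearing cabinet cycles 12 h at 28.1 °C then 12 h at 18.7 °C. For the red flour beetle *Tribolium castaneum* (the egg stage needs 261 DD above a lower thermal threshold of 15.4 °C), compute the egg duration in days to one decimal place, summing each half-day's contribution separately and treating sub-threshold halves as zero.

32.6 days

Day half: max(0, 28.1 − 15.4) × 0.5 = 12.7 × 0.5 = 6.35 DD.
Night half: max(0, 18.7 − 15.4) × 0.5 = 3.3 × 0.5 = 1.65 DD.
Per 24 h: 8.00 DD/day.
Duration = 261 / 8.00 = 32.625 ≈ 32.6 days.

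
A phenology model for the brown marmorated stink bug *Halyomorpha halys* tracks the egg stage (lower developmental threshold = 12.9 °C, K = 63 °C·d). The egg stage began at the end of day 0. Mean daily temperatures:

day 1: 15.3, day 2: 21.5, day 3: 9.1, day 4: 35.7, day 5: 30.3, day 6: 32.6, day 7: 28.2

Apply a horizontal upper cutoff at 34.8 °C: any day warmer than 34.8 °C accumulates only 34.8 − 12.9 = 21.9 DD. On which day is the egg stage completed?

Daily DD above 12.9 °C (capped at 21.9): 2.4, 8.6, 0.0, 21.9, 17.4, 19.7, 15.3.
Cumulative: 2.4, 11.0, 11.0, 32.9, 50.3, 70.0, 85.3.
The total first reaches 63 DD on day 6.

day 6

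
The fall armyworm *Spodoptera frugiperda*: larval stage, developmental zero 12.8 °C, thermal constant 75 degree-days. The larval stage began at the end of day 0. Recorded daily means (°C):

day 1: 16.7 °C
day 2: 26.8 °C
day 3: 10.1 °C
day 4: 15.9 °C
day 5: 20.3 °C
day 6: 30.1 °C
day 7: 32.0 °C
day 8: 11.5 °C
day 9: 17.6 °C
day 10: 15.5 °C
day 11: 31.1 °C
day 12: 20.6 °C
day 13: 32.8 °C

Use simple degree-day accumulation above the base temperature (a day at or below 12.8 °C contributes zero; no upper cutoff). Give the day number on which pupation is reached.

Daily DD above 12.8 °C: 3.9, 14.0, 0.0, 3.1, 7.5, 17.3, 19.2, 0.0, 4.8, 2.7, 18.3, 7.8, 20.0.
Cumulative: 3.9, 17.9, 17.9, 21.0, 28.5, 45.8, 65.0, 65.0, 69.8, 72.5, 90.8, 98.6, 118.6.
The total first reaches 75 DD on day 11.

day 11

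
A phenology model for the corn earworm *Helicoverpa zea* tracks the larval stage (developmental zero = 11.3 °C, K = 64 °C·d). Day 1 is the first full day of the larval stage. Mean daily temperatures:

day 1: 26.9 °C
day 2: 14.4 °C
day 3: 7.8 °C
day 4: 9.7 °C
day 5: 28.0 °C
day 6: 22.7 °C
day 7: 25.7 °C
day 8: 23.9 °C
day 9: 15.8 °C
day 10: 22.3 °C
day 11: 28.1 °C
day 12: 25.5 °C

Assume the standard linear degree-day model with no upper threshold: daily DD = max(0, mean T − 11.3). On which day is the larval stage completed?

day 8

Daily DD above 11.3 °C: 15.6, 3.1, 0.0, 0.0, 16.7, 11.4, 14.4, 12.6, 4.5, 11.0, 16.8, 14.2.
Cumulative: 15.6, 18.7, 18.7, 18.7, 35.4, 46.8, 61.2, 73.8, 78.3, 89.3, 106.1, 120.3.
The total first reaches 64 DD on day 8.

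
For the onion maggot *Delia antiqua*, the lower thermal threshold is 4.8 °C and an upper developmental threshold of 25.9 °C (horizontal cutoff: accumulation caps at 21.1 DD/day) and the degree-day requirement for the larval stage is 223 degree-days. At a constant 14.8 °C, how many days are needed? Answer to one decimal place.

Daily accumulation = 14.8 − 4.8 = 10.0 DD/day.
Duration = 223 / 10.0 = 22.300 ≈ 22.3 days.

22.3 days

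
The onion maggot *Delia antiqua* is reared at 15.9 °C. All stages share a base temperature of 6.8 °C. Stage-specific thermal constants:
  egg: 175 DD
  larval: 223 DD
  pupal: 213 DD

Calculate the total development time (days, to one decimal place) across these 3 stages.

Daily accumulation at 15.9 °C = 15.9 − 6.8 = 9.1 DD/day.
Total K = 175 + 223 + 213 = 611 DD.
Total duration = 611 / 9.1 = 67.143 ≈ 67.1 days.

67.1 days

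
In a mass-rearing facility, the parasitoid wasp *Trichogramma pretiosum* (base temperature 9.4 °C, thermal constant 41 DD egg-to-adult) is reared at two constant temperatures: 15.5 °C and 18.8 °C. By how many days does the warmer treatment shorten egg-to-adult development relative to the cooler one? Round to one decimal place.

At 15.5 °C: 41 / (15.5 − 9.4) = 41 / 6.1 = 6.721 d.
At 18.8 °C: 41 / (18.8 − 9.4) = 41 / 9.4 = 4.362 d.
Difference = |6.721 − 4.362| = 2.360 ≈ 2.4 days.

2.4 days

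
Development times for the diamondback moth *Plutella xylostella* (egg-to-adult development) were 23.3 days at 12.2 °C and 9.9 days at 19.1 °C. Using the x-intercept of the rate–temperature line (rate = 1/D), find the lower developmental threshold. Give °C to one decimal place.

Under the model K = D·(T − T_b), so D₁·(T₁ − T_b) = D₂·(T₂ − T_b).
23.3·(12.2 − T_b) = 9.9·(19.1 − T_b)
T_b = (23.3·12.2 − 9.9·19.1) / (23.3 − 9.9) = 95.17 / 13.4 = 7.102 °C ≈ 7.1 °C.

7.1 °C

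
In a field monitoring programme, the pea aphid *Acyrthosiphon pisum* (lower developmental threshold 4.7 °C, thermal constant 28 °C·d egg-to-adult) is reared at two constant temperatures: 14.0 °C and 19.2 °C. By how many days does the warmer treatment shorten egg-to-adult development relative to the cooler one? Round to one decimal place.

At 14.0 °C: 28 / (14.0 − 4.7) = 28 / 9.3 = 3.011 d.
At 19.2 °C: 28 / (19.2 − 4.7) = 28 / 14.5 = 1.931 d.
Difference = |3.011 − 1.931| = 1.080 ≈ 1.1 days.

1.1 days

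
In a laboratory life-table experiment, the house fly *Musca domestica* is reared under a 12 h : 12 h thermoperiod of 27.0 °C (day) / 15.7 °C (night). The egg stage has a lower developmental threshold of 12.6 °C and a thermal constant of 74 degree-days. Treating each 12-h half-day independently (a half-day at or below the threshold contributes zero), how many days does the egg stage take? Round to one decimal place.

8.5 days

Day half: max(0, 27.0 − 12.6) × 0.5 = 14.4 × 0.5 = 7.20 DD.
Night half: max(0, 15.7 − 12.6) × 0.5 = 3.1 × 0.5 = 1.55 DD.
Per 24 h: 8.75 DD/day.
Duration = 74 / 8.75 = 8.457 ≈ 8.5 days.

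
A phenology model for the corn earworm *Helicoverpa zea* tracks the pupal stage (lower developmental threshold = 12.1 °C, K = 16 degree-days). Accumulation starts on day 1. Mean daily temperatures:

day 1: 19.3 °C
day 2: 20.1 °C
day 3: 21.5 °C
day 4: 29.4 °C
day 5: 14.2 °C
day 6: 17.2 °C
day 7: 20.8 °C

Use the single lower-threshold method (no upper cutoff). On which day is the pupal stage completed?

day 3

Daily DD above 12.1 °C: 7.2, 8.0, 9.4, 17.3, 2.1, 5.1, 8.7.
Cumulative: 7.2, 15.2, 24.6, 41.9, 44.0, 49.1, 57.8.
The total first reaches 16 DD on day 3.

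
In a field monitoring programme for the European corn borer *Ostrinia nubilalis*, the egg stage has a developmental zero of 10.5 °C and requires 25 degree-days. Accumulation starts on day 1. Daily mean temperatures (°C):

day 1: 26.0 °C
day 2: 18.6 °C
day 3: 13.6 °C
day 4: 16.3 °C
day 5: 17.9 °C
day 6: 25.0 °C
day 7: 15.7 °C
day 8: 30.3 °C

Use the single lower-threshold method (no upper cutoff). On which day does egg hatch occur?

day 3

Daily DD above 10.5 °C: 15.5, 8.1, 3.1, 5.8, 7.4, 14.5, 5.2, 19.8.
Cumulative: 15.5, 23.6, 26.7, 32.5, 39.9, 54.4, 59.6, 79.4.
The total first reaches 25 DD on day 3.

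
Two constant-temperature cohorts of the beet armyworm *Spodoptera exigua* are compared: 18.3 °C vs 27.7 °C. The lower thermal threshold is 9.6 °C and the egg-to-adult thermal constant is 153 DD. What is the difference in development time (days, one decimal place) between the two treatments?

At 18.3 °C: 153 / (18.3 − 9.6) = 153 / 8.7 = 17.586 d.
At 27.7 °C: 153 / (27.7 − 9.6) = 153 / 18.1 = 8.453 d.
Difference = |17.586 − 8.453| = 9.133 ≈ 9.1 days.

9.1 days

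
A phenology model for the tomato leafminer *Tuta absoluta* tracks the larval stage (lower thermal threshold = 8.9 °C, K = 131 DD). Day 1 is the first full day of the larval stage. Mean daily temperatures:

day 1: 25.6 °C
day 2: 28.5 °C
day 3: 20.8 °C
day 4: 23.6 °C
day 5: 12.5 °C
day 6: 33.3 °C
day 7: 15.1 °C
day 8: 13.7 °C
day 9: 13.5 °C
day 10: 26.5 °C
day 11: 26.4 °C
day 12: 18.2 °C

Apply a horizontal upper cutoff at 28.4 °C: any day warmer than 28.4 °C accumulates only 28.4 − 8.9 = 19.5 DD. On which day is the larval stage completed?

day 11

Daily DD above 8.9 °C (capped at 19.5): 16.7, 19.5, 11.9, 14.7, 3.6, 19.5, 6.2, 4.8, 4.6, 17.6, 17.5, 9.3.
Cumulative: 16.7, 36.2, 48.1, 62.8, 66.4, 85.9, 92.1, 96.9, 101.5, 119.1, 136.6, 145.9.
The total first reaches 131 DD on day 11.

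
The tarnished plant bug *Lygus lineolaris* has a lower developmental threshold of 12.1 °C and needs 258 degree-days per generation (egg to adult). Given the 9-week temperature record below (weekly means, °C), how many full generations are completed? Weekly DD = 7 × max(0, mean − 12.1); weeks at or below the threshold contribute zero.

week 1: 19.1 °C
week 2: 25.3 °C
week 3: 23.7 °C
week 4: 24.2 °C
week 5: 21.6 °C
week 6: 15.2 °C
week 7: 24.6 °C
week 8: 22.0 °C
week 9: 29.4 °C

2 generations

Weekly DD (7 × max(0, T̄ − 12.1)): 49.0, 92.4, 81.2, 84.7, 66.5, 21.7, 87.5, 69.3, 121.1.
Season total = 673.4 DD.
Complete generations = ⌊673.4 / 258⌋ = 2.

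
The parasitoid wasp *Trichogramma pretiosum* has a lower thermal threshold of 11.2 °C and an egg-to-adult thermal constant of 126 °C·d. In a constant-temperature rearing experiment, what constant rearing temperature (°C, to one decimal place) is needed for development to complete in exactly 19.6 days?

17.6 °C

Required daily accumulation = 126 / 19.6 = 6.429 DD/day.
T = T_base + 6.429 = 11.2 + 6.429 = 17.629 ≈ 17.6 °C.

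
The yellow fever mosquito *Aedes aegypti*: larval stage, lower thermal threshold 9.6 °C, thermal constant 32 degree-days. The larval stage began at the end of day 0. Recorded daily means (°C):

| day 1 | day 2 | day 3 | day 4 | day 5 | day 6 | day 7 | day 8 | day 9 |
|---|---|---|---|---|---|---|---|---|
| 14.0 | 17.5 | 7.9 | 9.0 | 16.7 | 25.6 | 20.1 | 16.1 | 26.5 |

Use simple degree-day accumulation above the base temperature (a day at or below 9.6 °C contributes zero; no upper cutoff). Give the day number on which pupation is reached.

day 6

Daily DD above 9.6 °C: 4.4, 7.9, 0.0, 0.0, 7.1, 16.0, 10.5, 6.5, 16.9.
Cumulative: 4.4, 12.3, 12.3, 12.3, 19.4, 35.4, 45.9, 52.4, 69.3.
The total first reaches 32 DD on day 6.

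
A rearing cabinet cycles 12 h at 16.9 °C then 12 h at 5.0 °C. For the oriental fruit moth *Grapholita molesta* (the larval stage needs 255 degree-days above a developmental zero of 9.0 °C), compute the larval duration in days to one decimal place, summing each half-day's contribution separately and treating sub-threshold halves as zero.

64.6 days

Day half: max(0, 16.9 − 9.0) × 0.5 = 7.9 × 0.5 = 3.95 DD.
Night half: max(0, 5.0 − 9.0) × 0.5 = 0.0 × 0.5 = 0.00 DD.
Per 24 h: 3.95 DD/day.
Duration = 255 / 3.95 = 64.557 ≈ 64.6 days.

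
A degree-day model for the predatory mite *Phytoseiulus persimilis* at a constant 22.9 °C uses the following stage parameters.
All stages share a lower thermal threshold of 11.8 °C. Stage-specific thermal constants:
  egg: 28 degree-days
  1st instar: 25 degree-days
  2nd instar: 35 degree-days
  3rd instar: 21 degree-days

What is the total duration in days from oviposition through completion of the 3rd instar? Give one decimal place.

Daily accumulation at 22.9 °C = 22.9 − 11.8 = 11.1 DD/day.
Total K = 28 + 25 + 35 + 21 = 109 DD.
Total duration = 109 / 11.1 = 9.820 ≈ 9.8 days.

9.8 days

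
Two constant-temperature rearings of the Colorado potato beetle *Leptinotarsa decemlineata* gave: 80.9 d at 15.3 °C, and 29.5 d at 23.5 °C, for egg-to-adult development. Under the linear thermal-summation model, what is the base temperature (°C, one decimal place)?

10.6 °C

Under the model K = D·(T − T_b), so D₁·(T₁ − T_b) = D₂·(T₂ − T_b).
80.9·(15.3 − T_b) = 29.5·(23.5 − T_b)
T_b = (80.9·15.3 − 29.5·23.5) / (80.9 − 29.5) = 544.52 / 51.4 = 10.594 °C ≈ 10.6 °C.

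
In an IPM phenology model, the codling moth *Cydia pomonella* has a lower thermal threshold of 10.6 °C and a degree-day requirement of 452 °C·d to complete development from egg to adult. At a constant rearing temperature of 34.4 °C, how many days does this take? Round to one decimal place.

19.0 days

Daily accumulation = 34.4 − 10.6 = 23.8 DD/day.
Duration = 452 / 23.8 = 18.992 ≈ 19.0 days.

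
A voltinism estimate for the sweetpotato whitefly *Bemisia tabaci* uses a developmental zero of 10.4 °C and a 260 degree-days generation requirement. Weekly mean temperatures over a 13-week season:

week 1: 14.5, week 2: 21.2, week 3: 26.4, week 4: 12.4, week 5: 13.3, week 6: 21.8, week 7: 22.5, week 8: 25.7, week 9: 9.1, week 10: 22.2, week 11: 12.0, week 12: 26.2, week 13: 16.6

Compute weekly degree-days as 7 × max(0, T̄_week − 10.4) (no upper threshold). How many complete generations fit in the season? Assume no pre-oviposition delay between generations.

Weekly DD (7 × max(0, T̄ − 10.4)): 28.7, 75.6, 112.0, 14.0, 20.3, 79.8, 84.7, 107.1, 0.0, 82.6, 11.2, 110.6, 43.4.
Season total = 770.0 DD.
Complete generations = ⌊770.0 / 260⌋ = 2.

2 generations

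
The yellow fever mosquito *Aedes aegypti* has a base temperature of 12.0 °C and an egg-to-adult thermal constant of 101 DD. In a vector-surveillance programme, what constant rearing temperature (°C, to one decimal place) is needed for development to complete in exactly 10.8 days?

Required daily accumulation = 101 / 10.8 = 9.352 DD/day.
T = T_base + 9.352 = 12.0 + 9.352 = 21.352 ≈ 21.4 °C.

21.4 °C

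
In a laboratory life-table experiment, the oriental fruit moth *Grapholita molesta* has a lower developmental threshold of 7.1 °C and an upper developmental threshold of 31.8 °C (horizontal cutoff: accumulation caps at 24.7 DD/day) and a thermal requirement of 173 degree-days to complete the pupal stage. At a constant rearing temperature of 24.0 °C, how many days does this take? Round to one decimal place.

Daily accumulation = 24.0 − 7.1 = 16.9 DD/day.
Duration = 173 / 16.9 = 10.237 ≈ 10.2 days.

10.2 days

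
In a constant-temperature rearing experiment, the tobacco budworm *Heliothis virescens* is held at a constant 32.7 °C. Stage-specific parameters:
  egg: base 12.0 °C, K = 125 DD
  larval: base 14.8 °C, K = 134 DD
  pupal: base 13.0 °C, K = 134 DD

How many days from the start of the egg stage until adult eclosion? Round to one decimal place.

20.3 days

egg: 125 / (32.7 − 12.0) = 125 / 20.7 = 6.039 d.
larval: 134 / (32.7 − 14.8) = 134 / 17.9 = 7.486 d.
pupal: 134 / (32.7 − 13.0) = 134 / 19.7 = 6.802 d.
Sum = 20.327 ≈ 20.3 days.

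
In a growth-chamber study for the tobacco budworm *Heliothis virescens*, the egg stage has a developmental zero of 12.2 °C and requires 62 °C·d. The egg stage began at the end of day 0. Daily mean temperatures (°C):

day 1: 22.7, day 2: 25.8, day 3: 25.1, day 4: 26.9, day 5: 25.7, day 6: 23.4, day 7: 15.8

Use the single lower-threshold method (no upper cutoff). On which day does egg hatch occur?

Daily DD above 12.2 °C: 10.5, 13.6, 12.9, 14.7, 13.5, 11.2, 3.6.
Cumulative: 10.5, 24.1, 37.0, 51.7, 65.2, 76.4, 80.0.
The total first reaches 62 DD on day 5.

day 5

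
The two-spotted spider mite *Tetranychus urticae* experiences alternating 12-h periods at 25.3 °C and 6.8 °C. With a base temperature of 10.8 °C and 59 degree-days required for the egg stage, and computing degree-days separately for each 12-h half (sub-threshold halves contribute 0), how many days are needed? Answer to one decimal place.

Day half: max(0, 25.3 − 10.8) × 0.5 = 14.5 × 0.5 = 7.25 DD.
Night half: max(0, 6.8 − 10.8) × 0.5 = 0.0 × 0.5 = 0.00 DD.
Per 24 h: 7.25 DD/day.
Duration = 59 / 7.25 = 8.138 ≈ 8.1 days.

8.1 days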